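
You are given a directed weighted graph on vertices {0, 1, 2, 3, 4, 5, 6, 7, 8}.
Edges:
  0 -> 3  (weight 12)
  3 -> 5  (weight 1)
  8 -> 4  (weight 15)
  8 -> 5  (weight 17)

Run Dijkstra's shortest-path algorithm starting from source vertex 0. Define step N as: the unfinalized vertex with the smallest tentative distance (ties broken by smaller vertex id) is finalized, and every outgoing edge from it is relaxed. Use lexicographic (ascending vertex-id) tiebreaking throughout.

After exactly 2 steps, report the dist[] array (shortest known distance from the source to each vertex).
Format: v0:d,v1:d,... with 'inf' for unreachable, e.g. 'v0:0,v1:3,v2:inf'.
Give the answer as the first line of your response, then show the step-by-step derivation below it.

v0:0,v1:inf,v2:inf,v3:12,v4:inf,v5:13,v6:inf,v7:inf,v8:inf

step 1: dist = v0:0,v1:inf,v2:inf,v3:12,v4:inf,v5:inf,v6:inf,v7:inf,v8:inf
step 2: dist = v0:0,v1:inf,v2:inf,v3:12,v4:inf,v5:13,v6:inf,v7:inf,v8:inf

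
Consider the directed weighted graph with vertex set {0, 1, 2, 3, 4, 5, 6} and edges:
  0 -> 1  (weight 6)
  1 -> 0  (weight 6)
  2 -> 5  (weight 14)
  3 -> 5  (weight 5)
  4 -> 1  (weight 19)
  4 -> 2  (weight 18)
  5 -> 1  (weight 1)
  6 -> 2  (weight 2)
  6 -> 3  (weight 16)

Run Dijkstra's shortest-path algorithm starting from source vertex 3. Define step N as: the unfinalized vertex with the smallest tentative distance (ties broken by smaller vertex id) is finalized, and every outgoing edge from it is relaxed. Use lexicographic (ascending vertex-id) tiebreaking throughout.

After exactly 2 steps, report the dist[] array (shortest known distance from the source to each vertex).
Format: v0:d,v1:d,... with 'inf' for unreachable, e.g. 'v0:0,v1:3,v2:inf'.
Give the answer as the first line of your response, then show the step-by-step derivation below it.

v0:inf,v1:6,v2:inf,v3:0,v4:inf,v5:5,v6:inf

step 1: dist = v0:inf,v1:inf,v2:inf,v3:0,v4:inf,v5:5,v6:inf
step 2: dist = v0:inf,v1:6,v2:inf,v3:0,v4:inf,v5:5,v6:inf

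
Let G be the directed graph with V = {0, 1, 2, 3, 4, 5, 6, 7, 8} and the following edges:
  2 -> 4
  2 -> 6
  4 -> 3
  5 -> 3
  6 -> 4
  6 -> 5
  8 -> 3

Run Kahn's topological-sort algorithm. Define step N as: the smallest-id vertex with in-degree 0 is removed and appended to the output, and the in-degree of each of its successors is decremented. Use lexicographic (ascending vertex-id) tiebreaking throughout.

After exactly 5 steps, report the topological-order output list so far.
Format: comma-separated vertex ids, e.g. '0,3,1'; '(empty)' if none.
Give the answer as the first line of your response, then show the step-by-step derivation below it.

0,1,2,6,4

step 1: output 0; order=[0]; indeg=(0,0,0,3,2,1,1,0,0)
step 2: output 1; order=[0,1]; indeg=(0,0,0,3,2,1,1,0,0)
step 3: output 2; order=[0,1,2]; indeg=(0,0,0,3,1,1,0,0,0)
step 4: output 6; order=[0,1,2,6]; indeg=(0,0,0,3,0,0,0,0,0)
step 5: output 4; order=[0,1,2,6,4]; indeg=(0,0,0,2,0,0,0,0,0)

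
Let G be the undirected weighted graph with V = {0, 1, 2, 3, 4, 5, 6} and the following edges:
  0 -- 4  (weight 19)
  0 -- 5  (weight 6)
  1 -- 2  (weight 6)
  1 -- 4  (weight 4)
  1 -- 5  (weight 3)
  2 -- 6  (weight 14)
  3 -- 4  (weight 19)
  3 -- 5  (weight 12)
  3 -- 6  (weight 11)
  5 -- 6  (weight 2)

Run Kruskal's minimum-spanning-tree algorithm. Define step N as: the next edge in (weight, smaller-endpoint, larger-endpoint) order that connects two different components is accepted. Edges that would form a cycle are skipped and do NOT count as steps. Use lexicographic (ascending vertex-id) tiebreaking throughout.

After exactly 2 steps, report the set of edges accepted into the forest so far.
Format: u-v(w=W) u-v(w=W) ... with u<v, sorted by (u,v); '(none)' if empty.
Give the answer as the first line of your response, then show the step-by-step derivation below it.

1-5(w=3) 5-6(w=2)

step 1: add edge 5-6 (w=2); MST = {5-6(w=2)}
step 2: add edge 1-5 (w=3); MST = {1-5(w=3) 5-6(w=2)}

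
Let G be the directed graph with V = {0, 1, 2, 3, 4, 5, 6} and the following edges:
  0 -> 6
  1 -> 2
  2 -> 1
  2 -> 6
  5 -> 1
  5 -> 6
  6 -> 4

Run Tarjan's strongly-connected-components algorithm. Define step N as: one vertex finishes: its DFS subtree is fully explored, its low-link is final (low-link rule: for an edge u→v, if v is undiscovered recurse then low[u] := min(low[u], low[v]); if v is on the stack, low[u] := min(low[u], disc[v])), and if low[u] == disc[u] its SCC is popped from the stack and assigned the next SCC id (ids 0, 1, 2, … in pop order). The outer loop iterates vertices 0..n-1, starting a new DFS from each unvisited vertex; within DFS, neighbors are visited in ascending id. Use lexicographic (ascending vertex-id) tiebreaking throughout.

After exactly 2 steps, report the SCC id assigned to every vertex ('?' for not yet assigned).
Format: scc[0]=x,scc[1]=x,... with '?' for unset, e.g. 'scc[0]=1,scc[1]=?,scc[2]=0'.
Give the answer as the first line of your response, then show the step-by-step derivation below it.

scc[0]=?,scc[1]=?,scc[2]=?,scc[3]=?,scc[4]=0,scc[5]=?,scc[6]=1

step 1: low=(low[0]=0,low[1]=?,low[2]=?,low[3]=?,low[4]=2,low[5]=?,low[6]=1); scc=(scc[0]=?,scc[1]=?,scc[2]=?,scc[3]=?,scc[4]=0,scc[5]=?,scc[6]=?)
step 2: low=(low[0]=0,low[1]=?,low[2]=?,low[3]=?,low[4]=2,low[5]=?,low[6]=1); scc=(scc[0]=?,scc[1]=?,scc[2]=?,scc[3]=?,scc[4]=0,scc[5]=?,scc[6]=1)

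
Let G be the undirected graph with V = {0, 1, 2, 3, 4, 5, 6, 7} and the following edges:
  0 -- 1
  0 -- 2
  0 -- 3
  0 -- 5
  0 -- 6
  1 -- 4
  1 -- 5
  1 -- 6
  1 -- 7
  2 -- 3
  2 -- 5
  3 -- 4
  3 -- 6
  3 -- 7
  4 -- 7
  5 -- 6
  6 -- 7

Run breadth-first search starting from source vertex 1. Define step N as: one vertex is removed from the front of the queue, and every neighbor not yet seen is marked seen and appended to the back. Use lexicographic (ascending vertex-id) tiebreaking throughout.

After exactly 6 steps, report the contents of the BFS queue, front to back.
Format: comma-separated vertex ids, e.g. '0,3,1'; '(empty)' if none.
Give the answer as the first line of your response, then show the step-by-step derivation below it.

2,3

step 1: dequeue 1; queue=[0,4,5,6,7]; order=1
step 2: dequeue 0; queue=[4,5,6,7,2,3]; order=1,0
step 3: dequeue 4; queue=[5,6,7,2,3]; order=1,0,4
step 4: dequeue 5; queue=[6,7,2,3]; order=1,0,4,5
step 5: dequeue 6; queue=[7,2,3]; order=1,0,4,5,6
step 6: dequeue 7; queue=[2,3]; order=1,0,4,5,6,7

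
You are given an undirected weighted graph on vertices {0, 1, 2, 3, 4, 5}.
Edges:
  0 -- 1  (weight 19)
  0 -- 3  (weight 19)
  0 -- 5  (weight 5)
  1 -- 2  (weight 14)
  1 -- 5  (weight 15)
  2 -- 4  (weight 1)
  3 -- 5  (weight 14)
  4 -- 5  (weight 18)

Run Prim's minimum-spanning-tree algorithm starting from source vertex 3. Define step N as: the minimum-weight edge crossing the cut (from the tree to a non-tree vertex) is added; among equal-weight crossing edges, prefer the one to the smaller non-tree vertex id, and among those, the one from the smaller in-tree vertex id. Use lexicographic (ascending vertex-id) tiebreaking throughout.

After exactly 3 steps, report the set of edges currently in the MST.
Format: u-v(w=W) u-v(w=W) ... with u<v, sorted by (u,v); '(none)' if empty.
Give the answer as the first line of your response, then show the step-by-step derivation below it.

0-5(w=5) 1-5(w=15) 3-5(w=14)

step 1: add edge 3-5 (w=14); MST = {3-5(w=14)}
step 2: add edge 0-5 (w=5); MST = {0-5(w=5) 3-5(w=14)}
step 3: add edge 1-5 (w=15); MST = {0-5(w=5) 1-5(w=15) 3-5(w=14)}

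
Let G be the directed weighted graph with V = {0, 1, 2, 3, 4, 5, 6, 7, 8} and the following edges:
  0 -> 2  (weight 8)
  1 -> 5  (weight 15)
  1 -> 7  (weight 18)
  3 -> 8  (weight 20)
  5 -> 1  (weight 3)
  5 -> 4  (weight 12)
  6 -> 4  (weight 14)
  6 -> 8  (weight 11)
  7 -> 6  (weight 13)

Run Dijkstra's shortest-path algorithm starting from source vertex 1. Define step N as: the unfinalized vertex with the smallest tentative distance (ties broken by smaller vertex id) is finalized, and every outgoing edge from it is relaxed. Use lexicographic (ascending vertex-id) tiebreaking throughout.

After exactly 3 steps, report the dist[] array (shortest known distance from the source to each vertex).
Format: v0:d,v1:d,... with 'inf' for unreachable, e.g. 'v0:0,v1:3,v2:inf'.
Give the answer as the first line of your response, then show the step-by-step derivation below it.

v0:inf,v1:0,v2:inf,v3:inf,v4:27,v5:15,v6:31,v7:18,v8:inf

step 1: dist = v0:inf,v1:0,v2:inf,v3:inf,v4:inf,v5:15,v6:inf,v7:18,v8:inf
step 2: dist = v0:inf,v1:0,v2:inf,v3:inf,v4:27,v5:15,v6:inf,v7:18,v8:inf
step 3: dist = v0:inf,v1:0,v2:inf,v3:inf,v4:27,v5:15,v6:31,v7:18,v8:inf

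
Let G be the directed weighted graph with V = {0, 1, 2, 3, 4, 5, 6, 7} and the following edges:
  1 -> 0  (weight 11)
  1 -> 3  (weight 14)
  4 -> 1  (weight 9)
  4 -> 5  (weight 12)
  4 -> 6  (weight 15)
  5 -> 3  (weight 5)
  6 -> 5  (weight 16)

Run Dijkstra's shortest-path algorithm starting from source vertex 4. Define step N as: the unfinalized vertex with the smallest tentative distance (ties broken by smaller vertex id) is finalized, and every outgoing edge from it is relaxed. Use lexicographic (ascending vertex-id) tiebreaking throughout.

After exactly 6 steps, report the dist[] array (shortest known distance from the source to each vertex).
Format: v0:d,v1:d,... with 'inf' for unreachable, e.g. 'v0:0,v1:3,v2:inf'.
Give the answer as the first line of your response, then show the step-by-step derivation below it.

v0:20,v1:9,v2:inf,v3:17,v4:0,v5:12,v6:15,v7:inf

step 1: dist = v0:inf,v1:9,v2:inf,v3:inf,v4:0,v5:12,v6:15,v7:inf
step 2: dist = v0:20,v1:9,v2:inf,v3:23,v4:0,v5:12,v6:15,v7:inf
step 3: dist = v0:20,v1:9,v2:inf,v3:17,v4:0,v5:12,v6:15,v7:inf
step 4: dist = v0:20,v1:9,v2:inf,v3:17,v4:0,v5:12,v6:15,v7:inf
step 5: dist = v0:20,v1:9,v2:inf,v3:17,v4:0,v5:12,v6:15,v7:inf
step 6: dist = v0:20,v1:9,v2:inf,v3:17,v4:0,v5:12,v6:15,v7:inf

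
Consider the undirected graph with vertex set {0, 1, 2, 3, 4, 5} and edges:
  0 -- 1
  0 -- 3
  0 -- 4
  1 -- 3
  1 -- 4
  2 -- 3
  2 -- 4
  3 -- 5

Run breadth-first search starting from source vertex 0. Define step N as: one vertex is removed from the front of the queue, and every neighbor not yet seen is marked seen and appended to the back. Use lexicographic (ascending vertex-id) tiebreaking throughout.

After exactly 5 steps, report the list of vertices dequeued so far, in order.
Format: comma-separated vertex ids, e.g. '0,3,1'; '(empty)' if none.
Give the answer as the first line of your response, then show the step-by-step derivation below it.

0,1,3,4,2

step 1: dequeue 0; queue=[1,3,4]; order=0
step 2: dequeue 1; queue=[3,4]; order=0,1
step 3: dequeue 3; queue=[4,2,5]; order=0,1,3
step 4: dequeue 4; queue=[2,5]; order=0,1,3,4
step 5: dequeue 2; queue=[5]; order=0,1,3,4,2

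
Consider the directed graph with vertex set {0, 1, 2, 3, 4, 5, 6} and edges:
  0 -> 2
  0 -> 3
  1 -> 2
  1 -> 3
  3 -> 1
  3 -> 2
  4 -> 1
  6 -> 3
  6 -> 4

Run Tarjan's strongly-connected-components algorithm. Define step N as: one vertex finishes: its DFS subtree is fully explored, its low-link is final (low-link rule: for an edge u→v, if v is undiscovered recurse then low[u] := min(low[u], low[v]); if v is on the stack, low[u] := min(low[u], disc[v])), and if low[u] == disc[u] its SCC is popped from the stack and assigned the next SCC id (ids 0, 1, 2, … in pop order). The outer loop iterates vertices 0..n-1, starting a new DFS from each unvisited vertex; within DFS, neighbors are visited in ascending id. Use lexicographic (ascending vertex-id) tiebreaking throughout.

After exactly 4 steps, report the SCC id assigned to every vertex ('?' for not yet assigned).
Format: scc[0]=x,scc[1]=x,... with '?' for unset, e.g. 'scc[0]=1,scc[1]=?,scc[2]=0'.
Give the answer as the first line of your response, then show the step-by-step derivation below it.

scc[0]=2,scc[1]=1,scc[2]=0,scc[3]=1,scc[4]=?,scc[5]=?,scc[6]=?

step 1: low=(low[0]=0,low[1]=?,low[2]=1,low[3]=?,low[4]=?,low[5]=?,low[6]=?); scc=(scc[0]=?,scc[1]=?,scc[2]=0,scc[3]=?,scc[4]=?,scc[5]=?,scc[6]=?)
step 2: low=(low[0]=0,low[1]=2,low[2]=1,low[3]=2,low[4]=?,low[5]=?,low[6]=?); scc=(scc[0]=?,scc[1]=?,scc[2]=0,scc[3]=?,scc[4]=?,scc[5]=?,scc[6]=?)
step 3: low=(low[0]=0,low[1]=2,low[2]=1,low[3]=2,low[4]=?,low[5]=?,low[6]=?); scc=(scc[0]=?,scc[1]=1,scc[2]=0,scc[3]=1,scc[4]=?,scc[5]=?,scc[6]=?)
step 4: low=(low[0]=0,low[1]=2,low[2]=1,low[3]=2,low[4]=?,low[5]=?,low[6]=?); scc=(scc[0]=2,scc[1]=1,scc[2]=0,scc[3]=1,scc[4]=?,scc[5]=?,scc[6]=?)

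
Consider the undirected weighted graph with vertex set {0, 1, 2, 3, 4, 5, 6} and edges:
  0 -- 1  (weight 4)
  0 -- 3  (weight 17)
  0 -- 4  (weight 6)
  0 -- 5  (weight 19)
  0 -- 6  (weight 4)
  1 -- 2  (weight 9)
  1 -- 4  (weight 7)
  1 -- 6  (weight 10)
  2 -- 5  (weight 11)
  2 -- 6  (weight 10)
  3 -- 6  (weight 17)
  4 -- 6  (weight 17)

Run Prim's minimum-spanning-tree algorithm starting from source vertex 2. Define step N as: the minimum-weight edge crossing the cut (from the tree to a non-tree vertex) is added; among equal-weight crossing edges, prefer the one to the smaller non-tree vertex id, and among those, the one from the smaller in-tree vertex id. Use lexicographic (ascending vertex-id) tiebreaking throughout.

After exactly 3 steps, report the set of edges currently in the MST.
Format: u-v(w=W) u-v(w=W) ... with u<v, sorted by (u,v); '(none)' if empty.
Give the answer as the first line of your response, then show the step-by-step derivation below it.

0-1(w=4) 0-6(w=4) 1-2(w=9)

step 1: add edge 1-2 (w=9); MST = {1-2(w=9)}
step 2: add edge 0-1 (w=4); MST = {0-1(w=4) 1-2(w=9)}
step 3: add edge 0-6 (w=4); MST = {0-1(w=4) 0-6(w=4) 1-2(w=9)}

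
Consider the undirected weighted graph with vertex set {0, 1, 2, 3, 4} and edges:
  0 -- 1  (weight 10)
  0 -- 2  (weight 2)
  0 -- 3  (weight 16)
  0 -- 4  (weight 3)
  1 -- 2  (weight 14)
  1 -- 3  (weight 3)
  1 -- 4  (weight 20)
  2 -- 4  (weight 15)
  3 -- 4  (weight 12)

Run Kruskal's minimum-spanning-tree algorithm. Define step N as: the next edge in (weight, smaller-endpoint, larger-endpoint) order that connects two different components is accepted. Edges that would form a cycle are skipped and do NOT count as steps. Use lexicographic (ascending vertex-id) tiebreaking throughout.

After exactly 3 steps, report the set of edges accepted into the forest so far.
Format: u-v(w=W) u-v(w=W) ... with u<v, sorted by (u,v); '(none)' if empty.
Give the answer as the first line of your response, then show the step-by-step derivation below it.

0-2(w=2) 0-4(w=3) 1-3(w=3)

step 1: add edge 0-2 (w=2); MST = {0-2(w=2)}
step 2: add edge 0-4 (w=3); MST = {0-2(w=2) 0-4(w=3)}
step 3: add edge 1-3 (w=3); MST = {0-2(w=2) 0-4(w=3) 1-3(w=3)}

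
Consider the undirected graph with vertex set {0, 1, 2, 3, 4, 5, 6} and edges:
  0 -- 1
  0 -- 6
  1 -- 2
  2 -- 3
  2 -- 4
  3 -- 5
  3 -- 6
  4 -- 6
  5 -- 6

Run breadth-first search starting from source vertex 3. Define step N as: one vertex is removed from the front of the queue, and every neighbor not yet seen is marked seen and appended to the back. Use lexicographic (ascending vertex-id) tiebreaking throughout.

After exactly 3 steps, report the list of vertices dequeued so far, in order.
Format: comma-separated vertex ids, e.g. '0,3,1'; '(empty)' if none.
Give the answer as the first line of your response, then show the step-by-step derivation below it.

3,2,5

step 1: dequeue 3; queue=[2,5,6]; order=3
step 2: dequeue 2; queue=[5,6,1,4]; order=3,2
step 3: dequeue 5; queue=[6,1,4]; order=3,2,5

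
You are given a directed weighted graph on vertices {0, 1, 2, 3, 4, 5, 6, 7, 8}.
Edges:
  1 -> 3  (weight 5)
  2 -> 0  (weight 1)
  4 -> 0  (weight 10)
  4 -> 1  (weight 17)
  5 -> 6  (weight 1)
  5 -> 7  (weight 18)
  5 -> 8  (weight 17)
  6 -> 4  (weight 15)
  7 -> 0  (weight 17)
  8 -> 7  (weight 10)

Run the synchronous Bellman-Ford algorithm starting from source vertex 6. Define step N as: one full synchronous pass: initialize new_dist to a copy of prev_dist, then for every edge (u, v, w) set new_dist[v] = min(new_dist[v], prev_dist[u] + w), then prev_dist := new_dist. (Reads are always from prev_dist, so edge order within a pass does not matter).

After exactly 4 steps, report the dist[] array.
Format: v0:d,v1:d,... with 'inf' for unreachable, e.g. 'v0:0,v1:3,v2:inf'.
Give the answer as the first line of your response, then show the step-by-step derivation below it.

v0:25,v1:32,v2:inf,v3:37,v4:15,v5:inf,v6:0,v7:inf,v8:inf

step 1: dist = v0:inf,v1:inf,v2:inf,v3:inf,v4:15,v5:inf,v6:0,v7:inf,v8:inf
step 2: dist = v0:25,v1:32,v2:inf,v3:inf,v4:15,v5:inf,v6:0,v7:inf,v8:inf
step 3: dist = v0:25,v1:32,v2:inf,v3:37,v4:15,v5:inf,v6:0,v7:inf,v8:inf
step 4: dist = v0:25,v1:32,v2:inf,v3:37,v4:15,v5:inf,v6:0,v7:inf,v8:inf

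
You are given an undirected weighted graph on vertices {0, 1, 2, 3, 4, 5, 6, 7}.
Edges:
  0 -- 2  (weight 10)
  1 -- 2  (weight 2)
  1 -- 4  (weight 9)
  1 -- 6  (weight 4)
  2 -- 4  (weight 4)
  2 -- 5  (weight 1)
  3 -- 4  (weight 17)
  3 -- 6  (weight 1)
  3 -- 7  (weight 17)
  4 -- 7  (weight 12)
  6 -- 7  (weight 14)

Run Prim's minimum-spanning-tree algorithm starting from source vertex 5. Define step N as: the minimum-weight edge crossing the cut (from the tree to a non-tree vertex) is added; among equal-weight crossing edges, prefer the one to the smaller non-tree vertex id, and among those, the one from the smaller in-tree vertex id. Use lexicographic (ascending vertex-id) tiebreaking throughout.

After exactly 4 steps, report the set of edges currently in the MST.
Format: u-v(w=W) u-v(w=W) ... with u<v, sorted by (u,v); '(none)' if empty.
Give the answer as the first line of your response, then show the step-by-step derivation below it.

1-2(w=2) 1-6(w=4) 2-4(w=4) 2-5(w=1)

step 1: add edge 2-5 (w=1); MST = {2-5(w=1)}
step 2: add edge 1-2 (w=2); MST = {1-2(w=2) 2-5(w=1)}
step 3: add edge 2-4 (w=4); MST = {1-2(w=2) 2-4(w=4) 2-5(w=1)}
step 4: add edge 1-6 (w=4); MST = {1-2(w=2) 1-6(w=4) 2-4(w=4) 2-5(w=1)}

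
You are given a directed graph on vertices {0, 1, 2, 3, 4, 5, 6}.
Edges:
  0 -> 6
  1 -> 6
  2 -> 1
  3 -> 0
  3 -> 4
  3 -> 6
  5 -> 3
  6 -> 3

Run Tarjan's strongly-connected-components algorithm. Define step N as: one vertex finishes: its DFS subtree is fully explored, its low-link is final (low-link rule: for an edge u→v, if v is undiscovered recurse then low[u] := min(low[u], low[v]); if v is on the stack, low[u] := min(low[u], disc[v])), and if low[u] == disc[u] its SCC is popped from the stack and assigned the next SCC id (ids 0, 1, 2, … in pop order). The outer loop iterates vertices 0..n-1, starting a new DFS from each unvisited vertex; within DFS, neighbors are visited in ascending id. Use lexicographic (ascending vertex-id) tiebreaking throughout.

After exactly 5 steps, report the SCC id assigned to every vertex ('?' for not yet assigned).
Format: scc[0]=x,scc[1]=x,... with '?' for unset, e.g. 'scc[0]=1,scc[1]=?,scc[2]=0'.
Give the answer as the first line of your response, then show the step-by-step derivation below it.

scc[0]=1,scc[1]=2,scc[2]=?,scc[3]=1,scc[4]=0,scc[5]=?,scc[6]=1

step 1: low=(low[0]=0,low[1]=?,low[2]=?,low[3]=0,low[4]=3,low[5]=?,low[6]=1); scc=(scc[0]=?,scc[1]=?,scc[2]=?,scc[3]=?,scc[4]=0,scc[5]=?,scc[6]=?)
step 2: low=(low[0]=0,low[1]=?,low[2]=?,low[3]=0,low[4]=3,low[5]=?,low[6]=1); scc=(scc[0]=?,scc[1]=?,scc[2]=?,scc[3]=?,scc[4]=0,scc[5]=?,scc[6]=?)
step 3: low=(low[0]=0,low[1]=?,low[2]=?,low[3]=0,low[4]=3,low[5]=?,low[6]=0); scc=(scc[0]=?,scc[1]=?,scc[2]=?,scc[3]=?,scc[4]=0,scc[5]=?,scc[6]=?)
step 4: low=(low[0]=0,low[1]=?,low[2]=?,low[3]=0,low[4]=3,low[5]=?,low[6]=0); scc=(scc[0]=1,scc[1]=?,scc[2]=?,scc[3]=1,scc[4]=0,scc[5]=?,scc[6]=1)
step 5: low=(low[0]=0,low[1]=4,low[2]=?,low[3]=0,low[4]=3,low[5]=?,low[6]=0); scc=(scc[0]=1,scc[1]=2,scc[2]=?,scc[3]=1,scc[4]=0,scc[5]=?,scc[6]=1)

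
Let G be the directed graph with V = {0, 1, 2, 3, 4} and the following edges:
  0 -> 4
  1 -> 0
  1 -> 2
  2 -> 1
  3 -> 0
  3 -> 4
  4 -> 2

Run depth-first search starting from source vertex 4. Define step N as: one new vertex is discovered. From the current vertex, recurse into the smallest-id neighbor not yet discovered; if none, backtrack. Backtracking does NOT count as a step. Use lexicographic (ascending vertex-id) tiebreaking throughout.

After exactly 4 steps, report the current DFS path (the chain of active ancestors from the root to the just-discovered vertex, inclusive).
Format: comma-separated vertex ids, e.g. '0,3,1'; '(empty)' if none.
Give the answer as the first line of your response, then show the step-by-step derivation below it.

4,2,1,0

step 1: discover 4; path=4; order=4
step 2: discover 2; path=4>2; order=4,2
step 3: discover 1; path=4>2>1; order=4,2,1
step 4: discover 0; path=4>2>1>0; order=4,2,1,0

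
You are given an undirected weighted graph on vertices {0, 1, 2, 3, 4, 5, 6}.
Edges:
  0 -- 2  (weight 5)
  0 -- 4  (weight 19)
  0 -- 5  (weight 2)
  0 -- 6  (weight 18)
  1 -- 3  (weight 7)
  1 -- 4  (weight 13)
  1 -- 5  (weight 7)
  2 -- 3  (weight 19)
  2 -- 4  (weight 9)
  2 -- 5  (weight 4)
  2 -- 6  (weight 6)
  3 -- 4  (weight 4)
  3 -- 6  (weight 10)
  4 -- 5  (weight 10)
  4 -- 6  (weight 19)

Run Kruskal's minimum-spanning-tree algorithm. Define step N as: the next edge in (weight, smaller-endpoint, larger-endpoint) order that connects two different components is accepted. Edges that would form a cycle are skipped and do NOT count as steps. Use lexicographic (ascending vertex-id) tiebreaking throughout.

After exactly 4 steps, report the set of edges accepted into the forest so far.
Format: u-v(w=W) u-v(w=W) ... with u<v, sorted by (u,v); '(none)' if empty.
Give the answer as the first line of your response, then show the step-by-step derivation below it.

0-5(w=2) 2-5(w=4) 2-6(w=6) 3-4(w=4)

step 1: add edge 0-5 (w=2); MST = {0-5(w=2)}
step 2: add edge 2-5 (w=4); MST = {0-5(w=2) 2-5(w=4)}
step 3: add edge 3-4 (w=4); MST = {0-5(w=2) 2-5(w=4) 3-4(w=4)}
step 4: add edge 2-6 (w=6); MST = {0-5(w=2) 2-5(w=4) 2-6(w=6) 3-4(w=4)}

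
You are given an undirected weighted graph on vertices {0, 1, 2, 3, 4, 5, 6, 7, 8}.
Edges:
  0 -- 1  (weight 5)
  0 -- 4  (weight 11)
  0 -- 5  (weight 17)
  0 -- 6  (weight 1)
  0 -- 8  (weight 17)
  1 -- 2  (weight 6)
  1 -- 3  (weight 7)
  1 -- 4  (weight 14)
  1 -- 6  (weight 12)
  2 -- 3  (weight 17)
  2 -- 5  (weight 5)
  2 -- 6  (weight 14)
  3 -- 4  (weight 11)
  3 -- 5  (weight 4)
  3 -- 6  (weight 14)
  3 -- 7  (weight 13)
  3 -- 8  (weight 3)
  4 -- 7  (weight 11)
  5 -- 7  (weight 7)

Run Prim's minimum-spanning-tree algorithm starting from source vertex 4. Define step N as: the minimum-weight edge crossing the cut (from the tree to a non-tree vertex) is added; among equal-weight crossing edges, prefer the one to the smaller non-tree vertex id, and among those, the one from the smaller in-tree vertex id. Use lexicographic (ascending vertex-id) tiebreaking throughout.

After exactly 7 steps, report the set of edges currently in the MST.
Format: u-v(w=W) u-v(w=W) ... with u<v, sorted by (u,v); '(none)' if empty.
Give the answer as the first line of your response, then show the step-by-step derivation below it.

0-1(w=5) 0-4(w=11) 0-6(w=1) 1-2(w=6) 2-5(w=5) 3-5(w=4) 3-8(w=3)

step 1: add edge 0-4 (w=11); MST = {0-4(w=11)}
step 2: add edge 0-6 (w=1); MST = {0-4(w=11) 0-6(w=1)}
step 3: add edge 0-1 (w=5); MST = {0-1(w=5) 0-4(w=11) 0-6(w=1)}
step 4: add edge 1-2 (w=6); MST = {0-1(w=5) 0-4(w=11) 0-6(w=1) 1-2(w=6)}
step 5: add edge 2-5 (w=5); MST = {0-1(w=5) 0-4(w=11) 0-6(w=1) 1-2(w=6) 2-5(w=5)}
step 6: add edge 3-5 (w=4); MST = {0-1(w=5) 0-4(w=11) 0-6(w=1) 1-2(w=6) 2-5(w=5) 3-5(w=4)}
step 7: add edge 3-8 (w=3); MST = {0-1(w=5) 0-4(w=11) 0-6(w=1) 1-2(w=6) 2-5(w=5) 3-5(w=4) 3-8(w=3)}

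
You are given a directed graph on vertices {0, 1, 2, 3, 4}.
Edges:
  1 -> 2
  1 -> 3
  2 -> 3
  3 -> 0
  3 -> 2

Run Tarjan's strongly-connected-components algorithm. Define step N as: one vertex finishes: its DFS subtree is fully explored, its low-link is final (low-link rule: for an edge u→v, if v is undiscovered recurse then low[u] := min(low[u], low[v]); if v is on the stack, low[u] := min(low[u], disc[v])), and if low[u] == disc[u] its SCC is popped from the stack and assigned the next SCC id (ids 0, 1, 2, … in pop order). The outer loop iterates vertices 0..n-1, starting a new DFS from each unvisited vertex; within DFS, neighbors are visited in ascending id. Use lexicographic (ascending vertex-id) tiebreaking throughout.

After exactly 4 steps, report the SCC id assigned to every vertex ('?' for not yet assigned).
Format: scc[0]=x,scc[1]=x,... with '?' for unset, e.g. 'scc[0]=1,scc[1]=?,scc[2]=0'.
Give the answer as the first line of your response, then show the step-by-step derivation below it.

scc[0]=0,scc[1]=2,scc[2]=1,scc[3]=1,scc[4]=?

step 1: low=(low[0]=0,low[1]=?,low[2]=?,low[3]=?,low[4]=?); scc=(scc[0]=0,scc[1]=?,scc[2]=?,scc[3]=?,scc[4]=?)
step 2: low=(low[0]=0,low[1]=1,low[2]=2,low[3]=2,low[4]=?); scc=(scc[0]=0,scc[1]=?,scc[2]=?,scc[3]=?,scc[4]=?)
step 3: low=(low[0]=0,low[1]=1,low[2]=2,low[3]=2,low[4]=?); scc=(scc[0]=0,scc[1]=?,scc[2]=1,scc[3]=1,scc[4]=?)
step 4: low=(low[0]=0,low[1]=1,low[2]=2,low[3]=2,low[4]=?); scc=(scc[0]=0,scc[1]=2,scc[2]=1,scc[3]=1,scc[4]=?)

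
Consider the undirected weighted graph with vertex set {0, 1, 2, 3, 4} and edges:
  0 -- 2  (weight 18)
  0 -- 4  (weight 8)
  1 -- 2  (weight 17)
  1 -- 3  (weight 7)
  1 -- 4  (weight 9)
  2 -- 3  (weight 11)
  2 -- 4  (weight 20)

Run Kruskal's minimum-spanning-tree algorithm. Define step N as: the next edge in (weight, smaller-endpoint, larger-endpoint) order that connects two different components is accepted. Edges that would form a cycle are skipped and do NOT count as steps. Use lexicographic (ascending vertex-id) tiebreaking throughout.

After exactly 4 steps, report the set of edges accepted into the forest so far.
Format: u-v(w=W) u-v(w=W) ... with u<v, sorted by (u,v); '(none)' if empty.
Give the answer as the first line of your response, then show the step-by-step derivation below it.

0-4(w=8) 1-3(w=7) 1-4(w=9) 2-3(w=11)

step 1: add edge 1-3 (w=7); MST = {1-3(w=7)}
step 2: add edge 0-4 (w=8); MST = {0-4(w=8) 1-3(w=7)}
step 3: add edge 1-4 (w=9); MST = {0-4(w=8) 1-3(w=7) 1-4(w=9)}
step 4: add edge 2-3 (w=11); MST = {0-4(w=8) 1-3(w=7) 1-4(w=9) 2-3(w=11)}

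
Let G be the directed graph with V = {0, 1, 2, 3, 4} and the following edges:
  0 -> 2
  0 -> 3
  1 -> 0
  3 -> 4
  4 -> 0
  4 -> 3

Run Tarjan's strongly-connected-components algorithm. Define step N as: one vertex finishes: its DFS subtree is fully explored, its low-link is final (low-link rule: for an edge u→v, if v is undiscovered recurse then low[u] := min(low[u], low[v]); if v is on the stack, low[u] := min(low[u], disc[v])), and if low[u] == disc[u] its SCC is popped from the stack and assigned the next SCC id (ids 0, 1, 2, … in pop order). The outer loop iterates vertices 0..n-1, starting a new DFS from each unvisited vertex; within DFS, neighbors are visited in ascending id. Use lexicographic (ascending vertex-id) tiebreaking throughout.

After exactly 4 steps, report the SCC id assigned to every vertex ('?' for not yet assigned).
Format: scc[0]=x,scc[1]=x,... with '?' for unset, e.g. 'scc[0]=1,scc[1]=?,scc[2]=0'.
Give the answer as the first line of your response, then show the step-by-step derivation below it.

scc[0]=1,scc[1]=?,scc[2]=0,scc[3]=1,scc[4]=1

step 1: low=(low[0]=0,low[1]=?,low[2]=1,low[3]=?,low[4]=?); scc=(scc[0]=?,scc[1]=?,scc[2]=0,scc[3]=?,scc[4]=?)
step 2: low=(low[0]=0,low[1]=?,low[2]=1,low[3]=2,low[4]=0); scc=(scc[0]=?,scc[1]=?,scc[2]=0,scc[3]=?,scc[4]=?)
step 3: low=(low[0]=0,low[1]=?,low[2]=1,low[3]=0,low[4]=0); scc=(scc[0]=?,scc[1]=?,scc[2]=0,scc[3]=?,scc[4]=?)
step 4: low=(low[0]=0,low[1]=?,low[2]=1,low[3]=0,low[4]=0); scc=(scc[0]=1,scc[1]=?,scc[2]=0,scc[3]=1,scc[4]=1)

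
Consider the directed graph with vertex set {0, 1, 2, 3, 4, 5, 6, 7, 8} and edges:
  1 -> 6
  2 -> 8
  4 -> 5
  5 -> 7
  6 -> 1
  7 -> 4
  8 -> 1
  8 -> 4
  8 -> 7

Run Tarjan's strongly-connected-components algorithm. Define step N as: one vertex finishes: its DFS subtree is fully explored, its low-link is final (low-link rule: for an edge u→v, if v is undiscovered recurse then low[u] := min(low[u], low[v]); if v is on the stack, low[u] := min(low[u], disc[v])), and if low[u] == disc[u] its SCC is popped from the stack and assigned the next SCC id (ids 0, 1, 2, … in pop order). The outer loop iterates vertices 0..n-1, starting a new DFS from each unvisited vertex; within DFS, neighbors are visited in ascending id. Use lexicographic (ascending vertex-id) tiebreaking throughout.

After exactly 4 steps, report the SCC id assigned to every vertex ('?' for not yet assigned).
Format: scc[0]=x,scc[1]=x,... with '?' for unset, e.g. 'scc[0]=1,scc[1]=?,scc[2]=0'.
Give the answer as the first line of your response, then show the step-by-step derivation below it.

scc[0]=0,scc[1]=1,scc[2]=?,scc[3]=?,scc[4]=?,scc[5]=?,scc[6]=1,scc[7]=?,scc[8]=?

step 1: low=(low[0]=0,low[1]=?,low[2]=?,low[3]=?,low[4]=?,low[5]=?,low[6]=?,low[7]=?,low[8]=?); scc=(scc[0]=0,scc[1]=?,scc[2]=?,scc[3]=?,scc[4]=?,scc[5]=?,scc[6]=?,scc[7]=?,scc[8]=?)
step 2: low=(low[0]=0,low[1]=1,low[2]=?,low[3]=?,low[4]=?,low[5]=?,low[6]=1,low[7]=?,low[8]=?); scc=(scc[0]=0,scc[1]=?,scc[2]=?,scc[3]=?,scc[4]=?,scc[5]=?,scc[6]=?,scc[7]=?,scc[8]=?)
step 3: low=(low[0]=0,low[1]=1,low[2]=?,low[3]=?,low[4]=?,low[5]=?,low[6]=1,low[7]=?,low[8]=?); scc=(scc[0]=0,scc[1]=1,scc[2]=?,scc[3]=?,scc[4]=?,scc[5]=?,scc[6]=1,scc[7]=?,scc[8]=?)
step 4: low=(low[0]=0,low[1]=1,low[2]=3,low[3]=?,low[4]=5,low[5]=6,low[6]=1,low[7]=5,low[8]=4); scc=(scc[0]=0,scc[1]=1,scc[2]=?,scc[3]=?,scc[4]=?,scc[5]=?,scc[6]=1,scc[7]=?,scc[8]=?)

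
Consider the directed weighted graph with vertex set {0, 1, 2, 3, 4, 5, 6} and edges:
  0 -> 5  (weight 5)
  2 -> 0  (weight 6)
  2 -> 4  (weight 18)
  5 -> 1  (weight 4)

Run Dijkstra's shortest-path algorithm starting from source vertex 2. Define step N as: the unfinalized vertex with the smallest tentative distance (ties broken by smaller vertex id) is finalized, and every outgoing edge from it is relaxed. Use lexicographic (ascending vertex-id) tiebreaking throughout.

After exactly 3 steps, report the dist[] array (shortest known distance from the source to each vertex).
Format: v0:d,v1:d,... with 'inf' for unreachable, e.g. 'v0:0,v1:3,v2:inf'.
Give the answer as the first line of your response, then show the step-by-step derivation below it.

v0:6,v1:15,v2:0,v3:inf,v4:18,v5:11,v6:inf

step 1: dist = v0:6,v1:inf,v2:0,v3:inf,v4:18,v5:inf,v6:inf
step 2: dist = v0:6,v1:inf,v2:0,v3:inf,v4:18,v5:11,v6:inf
step 3: dist = v0:6,v1:15,v2:0,v3:inf,v4:18,v5:11,v6:inf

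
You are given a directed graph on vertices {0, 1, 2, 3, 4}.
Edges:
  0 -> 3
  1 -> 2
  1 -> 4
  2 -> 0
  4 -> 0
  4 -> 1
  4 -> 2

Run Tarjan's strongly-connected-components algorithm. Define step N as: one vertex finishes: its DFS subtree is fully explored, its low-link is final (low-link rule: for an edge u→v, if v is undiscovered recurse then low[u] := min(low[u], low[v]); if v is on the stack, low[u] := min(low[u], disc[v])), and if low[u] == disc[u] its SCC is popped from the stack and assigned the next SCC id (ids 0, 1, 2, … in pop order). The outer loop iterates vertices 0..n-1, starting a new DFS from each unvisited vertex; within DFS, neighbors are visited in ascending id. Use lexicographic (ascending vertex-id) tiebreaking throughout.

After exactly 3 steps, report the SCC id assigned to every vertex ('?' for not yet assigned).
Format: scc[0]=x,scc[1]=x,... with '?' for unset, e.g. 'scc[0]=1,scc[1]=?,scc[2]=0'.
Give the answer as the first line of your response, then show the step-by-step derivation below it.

scc[0]=1,scc[1]=?,scc[2]=2,scc[3]=0,scc[4]=?

step 1: low=(low[0]=0,low[1]=?,low[2]=?,low[3]=1,low[4]=?); scc=(scc[0]=?,scc[1]=?,scc[2]=?,scc[3]=0,scc[4]=?)
step 2: low=(low[0]=0,low[1]=?,low[2]=?,low[3]=1,low[4]=?); scc=(scc[0]=1,scc[1]=?,scc[2]=?,scc[3]=0,scc[4]=?)
step 3: low=(low[0]=0,low[1]=2,low[2]=3,low[3]=1,low[4]=?); scc=(scc[0]=1,scc[1]=?,scc[2]=2,scc[3]=0,scc[4]=?)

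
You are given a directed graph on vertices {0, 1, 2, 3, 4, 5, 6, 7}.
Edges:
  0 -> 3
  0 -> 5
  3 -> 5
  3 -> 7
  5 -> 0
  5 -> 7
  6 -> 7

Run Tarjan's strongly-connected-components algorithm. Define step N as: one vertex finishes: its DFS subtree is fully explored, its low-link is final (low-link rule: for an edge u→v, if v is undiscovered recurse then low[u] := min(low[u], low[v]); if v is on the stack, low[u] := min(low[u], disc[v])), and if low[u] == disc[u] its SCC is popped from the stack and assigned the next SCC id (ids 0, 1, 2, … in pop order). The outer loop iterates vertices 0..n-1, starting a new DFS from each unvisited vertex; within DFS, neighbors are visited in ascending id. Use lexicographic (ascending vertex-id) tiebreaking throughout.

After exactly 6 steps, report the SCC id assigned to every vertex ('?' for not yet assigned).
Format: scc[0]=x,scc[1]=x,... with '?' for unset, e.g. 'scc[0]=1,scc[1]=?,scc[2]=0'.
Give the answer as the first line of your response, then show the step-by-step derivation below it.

scc[0]=1,scc[1]=2,scc[2]=3,scc[3]=1,scc[4]=?,scc[5]=1,scc[6]=?,scc[7]=0

step 1: low=(low[0]=0,low[1]=?,low[2]=?,low[3]=1,low[4]=?,low[5]=0,low[6]=?,low[7]=3); scc=(scc[0]=?,scc[1]=?,scc[2]=?,scc[3]=?,scc[4]=?,scc[5]=?,scc[6]=?,scc[7]=0)
step 2: low=(low[0]=0,low[1]=?,low[2]=?,low[3]=1,low[4]=?,low[5]=0,low[6]=?,low[7]=3); scc=(scc[0]=?,scc[1]=?,scc[2]=?,scc[3]=?,scc[4]=?,scc[5]=?,scc[6]=?,scc[7]=0)
step 3: low=(low[0]=0,low[1]=?,low[2]=?,low[3]=0,low[4]=?,low[5]=0,low[6]=?,low[7]=3); scc=(scc[0]=?,scc[1]=?,scc[2]=?,scc[3]=?,scc[4]=?,scc[5]=?,scc[6]=?,scc[7]=0)
step 4: low=(low[0]=0,low[1]=?,low[2]=?,low[3]=0,low[4]=?,low[5]=0,low[6]=?,low[7]=3); scc=(scc[0]=1,scc[1]=?,scc[2]=?,scc[3]=1,scc[4]=?,scc[5]=1,scc[6]=?,scc[7]=0)
step 5: low=(low[0]=0,low[1]=4,low[2]=?,low[3]=0,low[4]=?,low[5]=0,low[6]=?,low[7]=3); scc=(scc[0]=1,scc[1]=2,scc[2]=?,scc[3]=1,scc[4]=?,scc[5]=1,scc[6]=?,scc[7]=0)
step 6: low=(low[0]=0,low[1]=4,low[2]=5,low[3]=0,low[4]=?,low[5]=0,low[6]=?,low[7]=3); scc=(scc[0]=1,scc[1]=2,scc[2]=3,scc[3]=1,scc[4]=?,scc[5]=1,scc[6]=?,scc[7]=0)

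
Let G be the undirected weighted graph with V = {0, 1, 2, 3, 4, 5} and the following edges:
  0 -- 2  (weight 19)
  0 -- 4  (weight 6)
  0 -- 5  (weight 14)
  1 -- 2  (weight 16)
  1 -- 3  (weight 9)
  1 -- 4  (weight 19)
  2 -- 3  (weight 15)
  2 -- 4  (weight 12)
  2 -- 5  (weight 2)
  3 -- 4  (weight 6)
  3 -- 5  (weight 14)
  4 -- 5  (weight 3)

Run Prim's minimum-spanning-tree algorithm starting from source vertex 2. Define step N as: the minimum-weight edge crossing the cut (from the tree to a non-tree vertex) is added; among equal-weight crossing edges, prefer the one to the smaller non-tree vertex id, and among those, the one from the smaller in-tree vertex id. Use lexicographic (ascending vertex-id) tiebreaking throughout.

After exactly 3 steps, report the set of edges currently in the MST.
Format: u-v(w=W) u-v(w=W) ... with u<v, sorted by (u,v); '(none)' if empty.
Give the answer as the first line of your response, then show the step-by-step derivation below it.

0-4(w=6) 2-5(w=2) 4-5(w=3)

step 1: add edge 2-5 (w=2); MST = {2-5(w=2)}
step 2: add edge 4-5 (w=3); MST = {2-5(w=2) 4-5(w=3)}
step 3: add edge 0-4 (w=6); MST = {0-4(w=6) 2-5(w=2) 4-5(w=3)}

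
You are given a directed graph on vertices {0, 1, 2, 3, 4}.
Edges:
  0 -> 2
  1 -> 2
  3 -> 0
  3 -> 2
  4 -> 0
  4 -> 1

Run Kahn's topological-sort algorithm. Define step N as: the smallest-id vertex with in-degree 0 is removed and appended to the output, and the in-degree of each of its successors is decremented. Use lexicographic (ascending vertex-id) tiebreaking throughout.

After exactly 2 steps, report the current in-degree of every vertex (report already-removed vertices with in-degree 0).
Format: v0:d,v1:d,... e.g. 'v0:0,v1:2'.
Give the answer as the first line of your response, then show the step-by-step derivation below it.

v0:0,v1:0,v2:2,v3:0,v4:0

step 1: output 3; order=[3]; indeg=(1,1,2,0,0)
step 2: output 4; order=[3,4]; indeg=(0,0,2,0,0)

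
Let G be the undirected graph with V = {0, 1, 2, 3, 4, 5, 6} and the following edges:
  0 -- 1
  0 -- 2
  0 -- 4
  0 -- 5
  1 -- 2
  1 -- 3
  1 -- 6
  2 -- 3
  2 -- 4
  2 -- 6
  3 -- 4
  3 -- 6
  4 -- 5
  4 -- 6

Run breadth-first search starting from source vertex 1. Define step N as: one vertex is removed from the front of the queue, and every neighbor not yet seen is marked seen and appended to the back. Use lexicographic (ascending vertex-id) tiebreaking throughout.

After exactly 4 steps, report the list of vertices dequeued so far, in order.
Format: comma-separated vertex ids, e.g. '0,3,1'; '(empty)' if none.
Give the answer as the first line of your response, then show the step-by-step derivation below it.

1,0,2,3

step 1: dequeue 1; queue=[0,2,3,6]; order=1
step 2: dequeue 0; queue=[2,3,6,4,5]; order=1,0
step 3: dequeue 2; queue=[3,6,4,5]; order=1,0,2
step 4: dequeue 3; queue=[6,4,5]; order=1,0,2,3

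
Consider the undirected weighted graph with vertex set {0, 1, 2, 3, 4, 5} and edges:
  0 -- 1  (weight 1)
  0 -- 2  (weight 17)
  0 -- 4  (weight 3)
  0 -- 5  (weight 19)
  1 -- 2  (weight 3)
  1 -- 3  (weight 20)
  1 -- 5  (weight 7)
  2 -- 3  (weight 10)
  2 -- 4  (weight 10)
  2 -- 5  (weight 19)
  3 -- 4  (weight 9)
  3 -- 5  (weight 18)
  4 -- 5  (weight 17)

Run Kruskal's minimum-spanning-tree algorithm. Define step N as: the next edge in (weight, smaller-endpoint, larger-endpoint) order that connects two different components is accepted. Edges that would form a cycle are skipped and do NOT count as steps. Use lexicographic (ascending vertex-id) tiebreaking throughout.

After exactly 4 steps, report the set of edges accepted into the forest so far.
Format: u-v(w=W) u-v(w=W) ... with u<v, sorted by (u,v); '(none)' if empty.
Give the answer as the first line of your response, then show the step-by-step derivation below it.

0-1(w=1) 0-4(w=3) 1-2(w=3) 1-5(w=7)

step 1: add edge 0-1 (w=1); MST = {0-1(w=1)}
step 2: add edge 0-4 (w=3); MST = {0-1(w=1) 0-4(w=3)}
step 3: add edge 1-2 (w=3); MST = {0-1(w=1) 0-4(w=3) 1-2(w=3)}
step 4: add edge 1-5 (w=7); MST = {0-1(w=1) 0-4(w=3) 1-2(w=3) 1-5(w=7)}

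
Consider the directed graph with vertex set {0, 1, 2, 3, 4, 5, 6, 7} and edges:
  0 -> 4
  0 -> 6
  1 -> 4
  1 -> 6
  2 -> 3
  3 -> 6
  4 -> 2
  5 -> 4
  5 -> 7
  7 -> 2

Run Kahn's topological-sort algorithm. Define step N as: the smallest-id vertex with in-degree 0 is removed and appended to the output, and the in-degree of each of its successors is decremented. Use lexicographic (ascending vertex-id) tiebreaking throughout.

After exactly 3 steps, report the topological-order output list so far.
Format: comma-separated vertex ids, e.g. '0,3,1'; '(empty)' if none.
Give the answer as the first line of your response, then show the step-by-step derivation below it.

0,1,5

step 1: output 0; order=[0]; indeg=(0,0,2,1,2,0,2,1)
step 2: output 1; order=[0,1]; indeg=(0,0,2,1,1,0,1,1)
step 3: output 5; order=[0,1,5]; indeg=(0,0,2,1,0,0,1,0)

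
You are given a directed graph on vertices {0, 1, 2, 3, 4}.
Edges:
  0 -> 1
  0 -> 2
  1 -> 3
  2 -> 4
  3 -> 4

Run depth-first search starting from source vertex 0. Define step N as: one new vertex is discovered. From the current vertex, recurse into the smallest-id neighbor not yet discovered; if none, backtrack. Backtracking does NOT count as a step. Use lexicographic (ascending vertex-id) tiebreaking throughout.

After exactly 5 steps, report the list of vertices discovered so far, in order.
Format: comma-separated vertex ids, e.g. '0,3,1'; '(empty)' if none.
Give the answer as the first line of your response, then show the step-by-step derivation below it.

0,1,3,4,2

step 1: discover 0; path=0; order=0
step 2: discover 1; path=0>1; order=0,1
step 3: discover 3; path=0>1>3; order=0,1,3
step 4: discover 4; path=0>1>3>4; order=0,1,3,4
step 5: discover 2; path=0>2; order=0,1,3,4,2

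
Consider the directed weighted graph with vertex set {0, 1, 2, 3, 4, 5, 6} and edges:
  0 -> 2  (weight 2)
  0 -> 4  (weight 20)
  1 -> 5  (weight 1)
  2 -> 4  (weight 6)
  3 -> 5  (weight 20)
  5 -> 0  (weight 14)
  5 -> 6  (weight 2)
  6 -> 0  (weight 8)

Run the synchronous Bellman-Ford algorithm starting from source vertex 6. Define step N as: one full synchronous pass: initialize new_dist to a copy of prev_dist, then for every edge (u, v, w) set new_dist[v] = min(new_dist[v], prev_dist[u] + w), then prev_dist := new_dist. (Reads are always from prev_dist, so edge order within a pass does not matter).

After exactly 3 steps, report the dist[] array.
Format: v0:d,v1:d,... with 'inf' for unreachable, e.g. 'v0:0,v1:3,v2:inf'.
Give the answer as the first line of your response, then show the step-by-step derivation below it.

v0:8,v1:inf,v2:10,v3:inf,v4:16,v5:inf,v6:0

step 1: dist = v0:8,v1:inf,v2:inf,v3:inf,v4:inf,v5:inf,v6:0
step 2: dist = v0:8,v1:inf,v2:10,v3:inf,v4:28,v5:inf,v6:0
step 3: dist = v0:8,v1:inf,v2:10,v3:inf,v4:16,v5:inf,v6:0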